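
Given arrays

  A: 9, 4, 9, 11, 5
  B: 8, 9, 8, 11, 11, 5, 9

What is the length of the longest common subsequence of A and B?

One common subsequence of length 3: 9 [1,2], 11 [4,5], 5 [5,6]. dp[5][7] = 3 confirms this is the maximum.

3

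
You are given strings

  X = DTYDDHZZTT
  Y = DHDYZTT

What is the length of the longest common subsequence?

Let dp[i][j] be the LCS length of the first i characters of X and the first j characters of Y. dp[i][j] = dp[i-1][j-1]+1 when the i-th and j-th characters match, else max(dp[i-1][j], dp[i][j-1]).
    ·  D  H  D  Y  Z  T  T
 ·  0  0  0  0  0  0  0  0
 D  0  1  1  1  1  1  1  1
 T  0  1  1  1  1  1  2  2
 Y  0  1  1  1  2  2  2  2
 D  0  1  1  2  2  2  2  2
 D  0  1  1  2  2  2  2  2
 H  0  1  2  2  2  2  2  2
 Z  0  1  2  2  2  3  3  3
 Z  0  1  2  2  2  3  3  3
 T  0  1  2  2  2  3  4  4
 T  0  1  2  2  2  3  4  5
dp[10][7] = 5. One LCS (by backtracking along matches): DYZTT.

5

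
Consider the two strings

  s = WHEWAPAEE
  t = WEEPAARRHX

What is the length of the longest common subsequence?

4

One common subsequence of length 4: W (s #1, t #1) → E (s #3, t #3) → A (s #5, t #5) → A (s #7, t #6). The LCS DP gives dp[9][10] = 4, so this is optimal.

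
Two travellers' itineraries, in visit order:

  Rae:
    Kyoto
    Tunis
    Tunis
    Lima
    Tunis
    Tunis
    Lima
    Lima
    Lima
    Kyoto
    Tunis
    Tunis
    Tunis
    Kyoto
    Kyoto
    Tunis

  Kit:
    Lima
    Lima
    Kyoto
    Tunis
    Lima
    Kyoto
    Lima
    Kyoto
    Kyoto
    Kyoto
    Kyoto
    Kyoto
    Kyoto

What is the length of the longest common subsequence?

One common subsequence of length 7: Kyoto at Rae[1]=Kit[3] → Tunis at Rae[3]=Kit[4] → Lima at Rae[4]=Kit[5] → Lima at Rae[7]=Kit[7] → Kyoto at Rae[10]=Kit[11] → Kyoto at Rae[14]=Kit[12] → Kyoto at Rae[15]=Kit[13]. dp[16][13] = 7 confirms this is the maximum.

7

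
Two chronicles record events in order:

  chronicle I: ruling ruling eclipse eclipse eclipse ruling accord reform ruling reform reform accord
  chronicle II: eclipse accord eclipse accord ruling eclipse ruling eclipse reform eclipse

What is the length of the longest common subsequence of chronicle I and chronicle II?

5

One common subsequence of length 5: eclipse (chronicle I #3, chronicle II #1), eclipse (chronicle I #4, chronicle II #3), eclipse (chronicle I #5, chronicle II #6), ruling (chronicle I #6, chronicle II #7), reform (chronicle I #8, chronicle II #9). Since dp[12][10] = 5, nothing longer is possible.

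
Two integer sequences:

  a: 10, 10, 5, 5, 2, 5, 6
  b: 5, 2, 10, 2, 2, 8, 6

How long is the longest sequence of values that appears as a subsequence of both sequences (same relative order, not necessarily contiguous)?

Let dp[i][j] be the LCS length of the first i values of a and the first j values of b. dp[i][j] = dp[i-1][j-1]+1 when the i-th and j-th values match, else max(dp[i-1][j], dp[i][j-1]).
    ·  5  2 10  2  2  8  6
 ·  0  0  0  0  0  0  0  0
10  0  0  0  1  1  1  1  1
10  0  0  0  1  1  1  1  1
 5  0  1  1  1  1  1  1  1
 5  0  1  1  1  1  1  1  1
 2  0  1  2  2  2  2  2  2
 5  0  1  2  2  2  2  2  2
 6  0  1  2  2  2  2  2  3
dp[7][7] = 3. One LCS (by backtracking along matches): 10, 2, 6.

3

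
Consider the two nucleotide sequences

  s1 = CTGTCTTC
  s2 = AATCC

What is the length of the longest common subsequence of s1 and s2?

Let dp[i][j] be the LCS length of the first i bases of s1 and the first j bases of s2. dp[i][j] = dp[i-1][j-1]+1 when the i-th and j-th bases match, else max(dp[i-1][j], dp[i][j-1]).
    ·  A  A  T  C  C
 ·  0  0  0  0  0  0
 C  0  0  0  0  1  1
 T  0  0  0  1  1  1
 G  0  0  0  1  1  1
 T  0  0  0  1  1  1
 C  0  0  0  1  2  2
 T  0  0  0  1  2  2
 T  0  0  0  1  2  2
 C  0  0  0  1  2  3
dp[8][5] = 3. One LCS (by backtracking along matches): TCC.

3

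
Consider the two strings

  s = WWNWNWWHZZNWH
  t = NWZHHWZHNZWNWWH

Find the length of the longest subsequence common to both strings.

Match W at s[1]=t[2], W at s[2]=t[6], N at s[3]=t[9], W at s[4]=t[11], N at s[5]=t[12], W at s[7]=t[13], W at s[12]=t[14], H at s[13]=t[15] — 8 characters in the same relative order in both, and the DP table's final entry dp[13][15] is also 8, so no common subsequence is longer.

8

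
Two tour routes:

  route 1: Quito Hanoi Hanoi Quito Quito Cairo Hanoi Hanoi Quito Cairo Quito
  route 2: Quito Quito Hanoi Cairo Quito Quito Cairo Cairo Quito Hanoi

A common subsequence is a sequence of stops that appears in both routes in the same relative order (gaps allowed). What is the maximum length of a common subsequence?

Match Quito (route 1 #1, route 2 #2), Hanoi (route 1 #2, route 2 #3), Quito (route 1 #4, route 2 #5), Quito (route 1 #5, route 2 #6), Cairo (route 1 #6, route 2 #7), Cairo (route 1 #10, route 2 #8), Quito (route 1 #11, route 2 #9) — 7 stops in the same relative order in both. The LCS DP gives dp[11][10] = 7, so this is optimal.

7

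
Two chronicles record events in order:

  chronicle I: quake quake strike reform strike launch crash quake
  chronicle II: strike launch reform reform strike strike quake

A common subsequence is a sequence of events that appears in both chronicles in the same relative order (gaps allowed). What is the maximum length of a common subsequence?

4

Pick strike (chronicle I #3, chronicle II #1); then reform (chronicle I #4, chronicle II #4); then strike (chronicle I #5, chronicle II #6); then quake (chronicle I #8, chronicle II #7); all 4 events appear in both, in order, and the DP table's final entry dp[8][7] is also 4, so no common subsequence is longer.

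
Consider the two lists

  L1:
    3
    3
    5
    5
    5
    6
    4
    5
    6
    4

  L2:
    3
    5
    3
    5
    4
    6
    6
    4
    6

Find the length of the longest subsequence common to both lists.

Let dp[i][j] be the LCS length of the first i values of L1 and the first j values of L2. dp[i][j] = dp[i-1][j-1]+1 when the i-th and j-th values match, else max(dp[i-1][j], dp[i][j-1]).
    ·  3  5  3  5  4  6  6  4  6
 ·  0  0  0  0  0  0  0  0  0  0
 3  0  1  1  1  1  1  1  1  1  1
 3  0  1  1  2  2  2  2  2  2  2
 5  0  1  2  2  3  3  3  3  3  3
 5  0  1  2  2  3  3  3  3  3  3
 5  0  1  2  2  3  3  3  3  3  3
 6  0  1  2  2  3  3  4  4  4  4
 4  0  1  2  2  3  4  4  4  5  5
 5  0  1  2  2  3  4  4  4  5  5
 6  0  1  2  2  3  4  5  5  5  6
 4  0  1  2  2  3  4  5  5  6  6
dp[10][9] = 6. One LCS (by backtracking along matches): 3, 3, 5, 6, 4, 6.

6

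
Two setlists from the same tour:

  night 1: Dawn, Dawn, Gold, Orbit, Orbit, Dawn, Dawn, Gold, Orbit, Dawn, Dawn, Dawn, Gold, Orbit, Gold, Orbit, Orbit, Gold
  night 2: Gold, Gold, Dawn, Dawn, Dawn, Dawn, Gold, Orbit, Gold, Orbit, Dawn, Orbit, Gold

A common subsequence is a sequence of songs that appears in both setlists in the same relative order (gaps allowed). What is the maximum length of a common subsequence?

Pick Gold [3,2], then Dawn [7,3], then Dawn [10,4], then Dawn [11,5], then Dawn [12,6], then Gold [13,7], then Orbit [14,8], then Gold [15,9], then Orbit [16,10], then Orbit [17,12], then Gold [18,13]; all 11 songs appear in both, in order, and the DP table's final entry dp[18][13] is also 11, so no common subsequence is longer.

11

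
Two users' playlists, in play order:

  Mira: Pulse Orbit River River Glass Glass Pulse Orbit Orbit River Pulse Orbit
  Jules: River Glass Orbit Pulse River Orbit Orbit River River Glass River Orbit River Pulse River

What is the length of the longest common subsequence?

Pick Pulse [1,4], then Orbit [2,7], then River [3,8], then River [4,9], then Glass [5,10], then Orbit [9,12], then River [10,13], then Pulse [11,14]; all 8 songs appear in both, in order. The LCS DP gives dp[12][15] = 8, so this is optimal.

8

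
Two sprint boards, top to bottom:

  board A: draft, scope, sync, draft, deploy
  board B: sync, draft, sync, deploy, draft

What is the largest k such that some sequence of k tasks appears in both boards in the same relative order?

3

One common subsequence of length 3: draft [1,2]; then sync [3,3]; then draft [4,5]. dp[5][5] = 3 confirms this is the maximum.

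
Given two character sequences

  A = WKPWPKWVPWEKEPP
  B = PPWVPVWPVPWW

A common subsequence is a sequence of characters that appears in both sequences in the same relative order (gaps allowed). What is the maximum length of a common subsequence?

8

Pick P (A #3, B #1), then P (A #5, B #2), then W (A #7, B #3), then V (A #8, B #4), then P (A #9, B #5), then W (A #10, B #7), then P (A #14, B #8), then P (A #15, B #10); all 8 characters appear in both, in order. dp[15][12] = 8 confirms this is the maximum.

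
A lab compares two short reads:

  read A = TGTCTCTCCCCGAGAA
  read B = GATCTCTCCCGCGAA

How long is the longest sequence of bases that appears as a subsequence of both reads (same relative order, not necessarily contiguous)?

Pick G at read A[2]=read B[1], then T at read A[3]=read B[3], then C at read A[4]=read B[4], then T at read A[5]=read B[5], then C at read A[6]=read B[6], then T at read A[7]=read B[7], then C at read A[8]=read B[8], then C at read A[9]=read B[9], then C at read A[10]=read B[10], then C at read A[11]=read B[12], then G at read A[14]=read B[13], then A at read A[15]=read B[14], then A at read A[16]=read B[15]; all 13 bases appear in both, in order, and the DP table's final entry dp[16][15] is also 13, so no common subsequence is longer.

13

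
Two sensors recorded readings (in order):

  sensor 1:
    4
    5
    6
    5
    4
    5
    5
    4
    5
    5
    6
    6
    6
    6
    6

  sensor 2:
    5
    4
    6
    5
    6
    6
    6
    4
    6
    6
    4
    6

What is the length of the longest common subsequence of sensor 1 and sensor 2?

Pick 4 (sensor 1 #1, sensor 2 #2) → 5 (sensor 1 #2, sensor 2 #4) → 6 (sensor 1 #3, sensor 2 #5) → 6 (sensor 1 #11, sensor 2 #6) → 6 (sensor 1 #12, sensor 2 #7) → 6 (sensor 1 #13, sensor 2 #9) → 6 (sensor 1 #14, sensor 2 #10) → 6 (sensor 1 #15, sensor 2 #12); all 8 values appear in both, in order. dp[15][12] = 8 confirms this is the maximum.

8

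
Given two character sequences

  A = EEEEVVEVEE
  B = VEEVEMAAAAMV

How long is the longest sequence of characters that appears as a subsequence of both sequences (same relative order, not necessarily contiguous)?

5

Pick E (A #3, B #2), then E (A #4, B #3), then V (A #6, B #4), then E (A #7, B #5), then V (A #8, B #12); all 5 characters appear in both, in order. The LCS DP gives dp[10][12] = 5, so this is optimal.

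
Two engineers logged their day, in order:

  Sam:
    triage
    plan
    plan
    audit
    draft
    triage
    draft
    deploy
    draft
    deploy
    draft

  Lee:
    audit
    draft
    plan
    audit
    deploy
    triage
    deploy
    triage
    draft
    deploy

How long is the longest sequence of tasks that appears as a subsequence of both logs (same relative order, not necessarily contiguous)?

6

One common subsequence of length 6: plan at Sam[3]=Lee[3], then audit at Sam[4]=Lee[4], then triage at Sam[6]=Lee[6], then deploy at Sam[8]=Lee[7], then draft at Sam[9]=Lee[9], then deploy at Sam[10]=Lee[10], and the DP table's final entry dp[11][10] is also 6, so no common subsequence is longer.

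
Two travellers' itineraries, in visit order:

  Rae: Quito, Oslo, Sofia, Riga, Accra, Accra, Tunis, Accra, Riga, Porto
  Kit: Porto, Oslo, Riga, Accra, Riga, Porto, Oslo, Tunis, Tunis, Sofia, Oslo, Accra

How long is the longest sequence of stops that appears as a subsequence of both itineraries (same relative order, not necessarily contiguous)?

Taking Oslo [2,2], Riga [4,3], Accra [5,4], Tunis [7,9], Accra [8,12] gives a common subsequence of length 5, and the DP table's final entry dp[10][12] is also 5, so no common subsequence is longer.

5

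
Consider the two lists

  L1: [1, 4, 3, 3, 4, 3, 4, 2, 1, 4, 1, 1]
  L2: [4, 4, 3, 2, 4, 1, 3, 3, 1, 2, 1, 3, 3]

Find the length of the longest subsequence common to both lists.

7

Pick 4 at L1[2]=L2[1] → 4 at L1[5]=L2[2] → 3 at L1[6]=L2[3] → 4 at L1[7]=L2[5] → 1 at L1[9]=L2[6] → 1 at L1[11]=L2[9] → 1 at L1[12]=L2[11]; all 7 values appear in both, in order. The LCS DP gives dp[12][13] = 7, so this is optimal.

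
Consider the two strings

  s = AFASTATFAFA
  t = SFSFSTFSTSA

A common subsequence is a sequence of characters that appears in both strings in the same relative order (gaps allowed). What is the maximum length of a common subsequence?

Match F (s #2, t #4) → S (s #4, t #5) → T (s #5, t #6) → T (s #7, t #9) → A (s #11, t #11) — 5 characters in the same relative order in both. dp[11][11] = 5 confirms this is the maximum.

5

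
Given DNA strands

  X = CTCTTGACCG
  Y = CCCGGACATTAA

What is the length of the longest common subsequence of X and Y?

Match C (X #1, Y #3), C (X #3, Y #7), T (X #4, Y #9), T (X #5, Y #10), A (X #7, Y #12) — 5 bases in the same relative order in both. The LCS DP gives dp[10][12] = 5, so this is optimal.

5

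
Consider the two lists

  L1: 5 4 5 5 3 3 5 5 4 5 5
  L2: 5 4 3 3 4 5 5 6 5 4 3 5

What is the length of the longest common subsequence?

8

Match 5 [1,1], 4 [2,2], 3 [5,3], 3 [6,4], 5 [7,7], 5 [8,9], 4 [9,10], 5 [11,12] — 8 values in the same relative order in both. dp[11][12] = 8 confirms this is the maximum.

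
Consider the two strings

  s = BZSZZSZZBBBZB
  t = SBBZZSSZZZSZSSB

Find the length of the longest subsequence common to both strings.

8

One common subsequence of length 8: B [1,3] → Z [2,5] → S [3,7] → Z [4,9] → Z [5,10] → S [6,11] → Z [7,12] → B [13,15], and the DP table's final entry dp[13][15] is also 8, so no common subsequence is longer.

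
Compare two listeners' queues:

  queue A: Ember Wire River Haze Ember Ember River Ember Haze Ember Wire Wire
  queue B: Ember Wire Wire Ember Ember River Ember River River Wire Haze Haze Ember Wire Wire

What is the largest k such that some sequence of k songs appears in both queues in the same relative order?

10

One common subsequence of length 10: Ember (queue A #1, queue B #1), then Wire (queue A #2, queue B #3), then Ember (queue A #5, queue B #4), then Ember (queue A #6, queue B #5), then River (queue A #7, queue B #6), then Ember (queue A #8, queue B #7), then Haze (queue A #9, queue B #12), then Ember (queue A #10, queue B #13), then Wire (queue A #11, queue B #14), then Wire (queue A #12, queue B #15), and the DP table's final entry dp[12][15] is also 10, so no common subsequence is longer.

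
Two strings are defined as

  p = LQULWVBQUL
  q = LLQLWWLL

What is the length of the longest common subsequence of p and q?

Let dp[i][j] be the LCS length of the first i characters of p and the first j characters of q. dp[i][j] = dp[i-1][j-1]+1 when the i-th and j-th characters match, else max(dp[i-1][j], dp[i][j-1]).
    ·  L  L  Q  L  W  W  L  L
 ·  0  0  0  0  0  0  0  0  0
 L  0  1  1  1  1  1  1  1  1
 Q  0  1  1  2  2  2  2  2  2
 U  0  1  1  2  2  2  2  2  2
 L  0  1  2  2  3  3  3  3  3
 W  0  1  2  2  3  4  4  4  4
 V  0  1  2  2  3  4  4  4  4
 B  0  1  2  2  3  4  4  4  4
 Q  0  1  2  3  3  4  4  4  4
 U  0  1  2  3  3  4  4  4  4
 L  0  1  2  3  4  4  4  5  5
dp[10][8] = 5. One LCS (by backtracking along matches): LQLWL.

5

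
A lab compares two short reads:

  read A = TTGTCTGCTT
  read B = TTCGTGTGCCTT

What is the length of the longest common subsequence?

9

Pick T [1,1], T [2,2], G [3,4], T [4,5], T [6,7], G [7,8], C [8,10], T [9,11], T [10,12]; all 9 bases appear in both, in order. dp[10][12] = 9 confirms this is the maximum.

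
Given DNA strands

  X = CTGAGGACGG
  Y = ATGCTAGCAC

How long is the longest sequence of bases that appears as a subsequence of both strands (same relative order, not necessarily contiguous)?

Match C at X[1]=Y[4] → T at X[2]=Y[5] → A at X[4]=Y[6] → G at X[5]=Y[7] → A at X[7]=Y[9] → C at X[8]=Y[10] — 6 bases in the same relative order in both, and the DP table's final entry dp[10][10] is also 6, so no common subsequence is longer.

6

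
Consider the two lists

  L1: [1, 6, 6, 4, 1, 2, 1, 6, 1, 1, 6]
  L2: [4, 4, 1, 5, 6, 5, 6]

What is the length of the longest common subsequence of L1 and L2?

One common subsequence of length 4: 4 at L1[4]=L2[2] → 1 at L1[5]=L2[3] → 6 at L1[8]=L2[5] → 6 at L1[11]=L2[7]. dp[11][7] = 4 confirms this is the maximum.

4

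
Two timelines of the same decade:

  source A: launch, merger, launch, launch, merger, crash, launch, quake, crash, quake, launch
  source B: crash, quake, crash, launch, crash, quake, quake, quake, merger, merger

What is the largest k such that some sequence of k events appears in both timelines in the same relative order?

Pick launch [4,4] → crash [6,5] → quake [8,7] → quake [10,8]; all 4 events appear in both, in order. Since dp[11][10] = 4, nothing longer is possible.

4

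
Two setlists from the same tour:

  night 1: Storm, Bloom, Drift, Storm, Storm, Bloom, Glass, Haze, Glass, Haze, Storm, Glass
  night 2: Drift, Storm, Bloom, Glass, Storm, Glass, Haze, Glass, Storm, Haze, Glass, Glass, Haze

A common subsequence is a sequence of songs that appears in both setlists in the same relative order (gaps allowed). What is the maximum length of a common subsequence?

Match Storm at night 1[1]=night 2[2]; then Bloom at night 1[2]=night 2[3]; then Storm at night 1[5]=night 2[5]; then Glass at night 1[7]=night 2[6]; then Haze at night 1[8]=night 2[7]; then Glass at night 1[9]=night 2[8]; then Haze at night 1[10]=night 2[10]; then Glass at night 1[12]=night 2[12] — 8 songs in the same relative order in both. dp[12][13] = 8 confirms this is the maximum.

8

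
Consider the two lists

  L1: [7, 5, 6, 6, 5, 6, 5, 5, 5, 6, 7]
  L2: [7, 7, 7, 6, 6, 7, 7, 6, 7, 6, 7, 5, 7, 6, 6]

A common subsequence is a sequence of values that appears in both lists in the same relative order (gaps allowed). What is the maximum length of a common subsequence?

Match 7 at L1[1]=L2[7] → 6 at L1[3]=L2[8] → 6 at L1[4]=L2[10] → 5 at L1[5]=L2[12] → 6 at L1[6]=L2[14] → 6 at L1[10]=L2[15] — 6 values in the same relative order in both. Since dp[11][15] = 6, nothing longer is possible.

6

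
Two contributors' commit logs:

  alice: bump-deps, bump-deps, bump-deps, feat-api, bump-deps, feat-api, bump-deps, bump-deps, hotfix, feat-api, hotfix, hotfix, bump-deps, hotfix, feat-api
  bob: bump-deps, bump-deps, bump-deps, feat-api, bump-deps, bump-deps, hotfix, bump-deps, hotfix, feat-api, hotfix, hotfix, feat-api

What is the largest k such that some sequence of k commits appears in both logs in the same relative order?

12

One common subsequence of length 12: bump-deps [1,1], bump-deps [2,2], bump-deps [3,3], feat-api [4,4], bump-deps [5,5], bump-deps [7,6], bump-deps [8,8], hotfix [9,9], feat-api [10,10], hotfix [12,11], hotfix [14,12], feat-api [15,13]. Since dp[15][13] = 12, nothing longer is possible.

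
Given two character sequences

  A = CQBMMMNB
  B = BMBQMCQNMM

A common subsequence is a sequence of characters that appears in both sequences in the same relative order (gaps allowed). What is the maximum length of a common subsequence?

Pick C (A #1, B #6) → Q (A #2, B #7) → M (A #5, B #9) → M (A #6, B #10); all 4 characters appear in both, in order. The LCS DP gives dp[8][10] = 4, so this is optimal.

4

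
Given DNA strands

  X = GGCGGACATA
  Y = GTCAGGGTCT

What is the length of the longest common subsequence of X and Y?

6

One common subsequence of length 6: G [1,1] → G [2,5] → G [4,6] → G [5,7] → C [7,9] → T [9,10]. The LCS DP gives dp[10][10] = 6, so this is optimal.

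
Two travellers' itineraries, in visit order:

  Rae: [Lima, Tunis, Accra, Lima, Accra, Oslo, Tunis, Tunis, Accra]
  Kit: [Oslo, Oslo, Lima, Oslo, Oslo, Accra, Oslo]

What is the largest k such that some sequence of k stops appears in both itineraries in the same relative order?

One common subsequence of length 3: Lima [1,3] → Accra [5,6] → Oslo [6,7]. dp[9][7] = 3 confirms this is the maximum.

3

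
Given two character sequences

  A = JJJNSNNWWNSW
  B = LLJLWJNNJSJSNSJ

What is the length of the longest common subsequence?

6

Pick J [1,6], then J [2,9], then J [3,11], then S [5,12], then N [10,13], then S [11,14]; all 6 characters appear in both, in order. The LCS DP gives dp[12][15] = 6, so this is optimal.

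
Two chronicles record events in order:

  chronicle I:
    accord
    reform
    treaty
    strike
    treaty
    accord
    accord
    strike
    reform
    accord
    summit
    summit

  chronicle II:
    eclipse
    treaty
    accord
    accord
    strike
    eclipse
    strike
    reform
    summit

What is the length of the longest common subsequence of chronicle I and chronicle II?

Pick treaty at chronicle I[5]=chronicle II[2]; then accord at chronicle I[6]=chronicle II[3]; then accord at chronicle I[7]=chronicle II[4]; then strike at chronicle I[8]=chronicle II[7]; then reform at chronicle I[9]=chronicle II[8]; then summit at chronicle I[12]=chronicle II[9]; all 6 events appear in both, in order. dp[12][9] = 6 confirms this is the maximum.

6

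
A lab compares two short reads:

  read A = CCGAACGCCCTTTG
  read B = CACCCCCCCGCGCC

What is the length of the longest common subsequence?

Taking C [1,8] → C [2,9] → G [3,10] → C [6,11] → G [7,12] → C [9,13] → C [10,14] gives a common subsequence of length 7. The LCS DP gives dp[14][14] = 7, so this is optimal.

7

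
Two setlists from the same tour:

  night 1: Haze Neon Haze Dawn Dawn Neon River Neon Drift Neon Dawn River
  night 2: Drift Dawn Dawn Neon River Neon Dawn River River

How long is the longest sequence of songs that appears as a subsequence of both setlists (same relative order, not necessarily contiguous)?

One common subsequence of length 7: Dawn [4,2]; then Dawn [5,3]; then Neon [6,4]; then River [7,5]; then Neon [10,6]; then Dawn [11,7]; then River [12,9]. The LCS DP gives dp[12][9] = 7, so this is optimal.

7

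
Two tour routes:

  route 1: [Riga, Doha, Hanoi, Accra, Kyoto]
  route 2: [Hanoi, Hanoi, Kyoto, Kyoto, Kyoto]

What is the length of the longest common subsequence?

2

Taking Hanoi [3,2], Kyoto [5,5] gives a common subsequence of length 2. The LCS DP gives dp[5][5] = 2, so this is optimal.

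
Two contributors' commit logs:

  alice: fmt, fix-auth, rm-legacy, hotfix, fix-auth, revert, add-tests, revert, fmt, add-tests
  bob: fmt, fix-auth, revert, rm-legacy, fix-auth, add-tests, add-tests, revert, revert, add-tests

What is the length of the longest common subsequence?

7

One common subsequence of length 7: fmt [1,1], then fix-auth [2,2], then rm-legacy [3,4], then fix-auth [5,5], then revert [6,8], then revert [8,9], then add-tests [10,10]. The LCS DP gives dp[10][10] = 7, so this is optimal.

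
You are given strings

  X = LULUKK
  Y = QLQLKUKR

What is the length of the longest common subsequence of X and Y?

Match L [1,2], then L [3,4], then U [4,6], then K [5,7] — 4 characters in the same relative order in both. dp[6][8] = 4 confirms this is the maximum.

4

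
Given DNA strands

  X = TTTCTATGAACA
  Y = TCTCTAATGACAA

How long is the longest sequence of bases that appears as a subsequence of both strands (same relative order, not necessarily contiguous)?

10

Match T (X #1, Y #1), then T (X #3, Y #3), then C (X #4, Y #4), then T (X #5, Y #5), then A (X #6, Y #7), then T (X #7, Y #8), then G (X #8, Y #9), then A (X #9, Y #10), then A (X #10, Y #12), then A (X #12, Y #13) — 10 bases in the same relative order in both. dp[12][13] = 10 confirms this is the maximum.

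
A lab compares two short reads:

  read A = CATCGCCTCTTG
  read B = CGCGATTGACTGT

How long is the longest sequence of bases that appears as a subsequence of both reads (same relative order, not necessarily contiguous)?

Taking C at read A[1]=read B[3]; then A at read A[2]=read B[5]; then T at read A[3]=read B[7]; then G at read A[5]=read B[8]; then C at read A[7]=read B[10]; then T at read A[8]=read B[11]; then T at read A[11]=read B[13] gives a common subsequence of length 7. dp[12][13] = 7 confirms this is the maximum.

7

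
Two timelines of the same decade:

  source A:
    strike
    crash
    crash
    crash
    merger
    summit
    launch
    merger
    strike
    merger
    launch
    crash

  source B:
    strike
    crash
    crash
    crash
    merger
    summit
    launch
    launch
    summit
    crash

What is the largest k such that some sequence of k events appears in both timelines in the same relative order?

9

Taking strike at source A[1]=source B[1]; then crash at source A[2]=source B[2]; then crash at source A[3]=source B[3]; then crash at source A[4]=source B[4]; then merger at source A[5]=source B[5]; then summit at source A[6]=source B[6]; then launch at source A[7]=source B[7]; then launch at source A[11]=source B[8]; then crash at source A[12]=source B[10] gives a common subsequence of length 9. Since dp[12][10] = 9, nothing longer is possible.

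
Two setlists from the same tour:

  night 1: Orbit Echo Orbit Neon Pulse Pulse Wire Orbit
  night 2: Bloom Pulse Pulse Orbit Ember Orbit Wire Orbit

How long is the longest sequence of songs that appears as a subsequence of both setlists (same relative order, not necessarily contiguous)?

Match Orbit (night 1 #1, night 2 #4), Orbit (night 1 #3, night 2 #6), Wire (night 1 #7, night 2 #7), Orbit (night 1 #8, night 2 #8) — 4 songs in the same relative order in both. Since dp[8][8] = 4, nothing longer is possible.

4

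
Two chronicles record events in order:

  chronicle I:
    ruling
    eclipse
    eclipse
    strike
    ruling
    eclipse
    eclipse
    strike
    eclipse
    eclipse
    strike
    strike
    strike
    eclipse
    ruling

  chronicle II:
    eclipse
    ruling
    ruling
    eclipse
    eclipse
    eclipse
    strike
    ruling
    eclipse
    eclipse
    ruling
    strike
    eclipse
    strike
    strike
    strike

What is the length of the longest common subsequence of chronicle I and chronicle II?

Taking ruling [1,3]; then eclipse [2,5]; then eclipse [3,6]; then strike [4,7]; then ruling [5,8]; then eclipse [6,9]; then eclipse [7,10]; then strike [8,12]; then eclipse [10,13]; then strike [11,14]; then strike [12,15]; then strike [13,16] gives a common subsequence of length 12, and the DP table's final entry dp[15][16] is also 12, so no common subsequence is longer.

12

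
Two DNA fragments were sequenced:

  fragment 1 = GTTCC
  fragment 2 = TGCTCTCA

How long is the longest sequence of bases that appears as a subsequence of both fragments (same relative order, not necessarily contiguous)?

Let dp[i][j] be the LCS length of the first i bases of fragment 1 and the first j bases of fragment 2. dp[i][j] = dp[i-1][j-1]+1 when the i-th and j-th bases match, else max(dp[i-1][j], dp[i][j-1]).
    ·  T  G  C  T  C  T  C  A
 ·  0  0  0  0  0  0  0  0  0
 G  0  0  1  1  1  1  1  1  1
 T  0  1  1  1  2  2  2  2  2
 T  0  1  1  1  2  2  3  3  3
 C  0  1  1  2  2  3  3  4  4
 C  0  1  1  2  2  3  3  4  4
dp[5][8] = 4. One LCS (by backtracking along matches): GTTC.

4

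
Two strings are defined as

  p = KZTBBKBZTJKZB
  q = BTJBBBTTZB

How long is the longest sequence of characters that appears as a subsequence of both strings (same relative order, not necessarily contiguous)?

7

Pick T at p[3]=q[2], B at p[4]=q[4], B at p[5]=q[5], B at p[7]=q[6], T at p[9]=q[8], Z at p[12]=q[9], B at p[13]=q[10]; all 7 characters appear in both, in order. Since dp[13][10] = 7, nothing longer is possible.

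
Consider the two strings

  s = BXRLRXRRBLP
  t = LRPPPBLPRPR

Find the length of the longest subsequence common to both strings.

Match L at s[4]=t[1], then R at s[5]=t[2], then B at s[9]=t[6], then L at s[10]=t[7], then P at s[11]=t[10] — 5 characters in the same relative order in both. dp[11][11] = 5 confirms this is the maximum.

5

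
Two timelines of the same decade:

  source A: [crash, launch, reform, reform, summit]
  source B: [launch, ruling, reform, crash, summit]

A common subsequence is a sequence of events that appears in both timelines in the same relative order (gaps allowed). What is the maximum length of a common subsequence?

3

One common subsequence of length 3: launch (source A #2, source B #1), reform (source A #3, source B #3), summit (source A #5, source B #5). dp[5][5] = 3 confirms this is the maximum.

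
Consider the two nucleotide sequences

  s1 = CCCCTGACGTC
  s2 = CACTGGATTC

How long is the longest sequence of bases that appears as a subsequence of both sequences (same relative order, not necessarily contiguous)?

Match C (s1 #1, s2 #1), C (s1 #4, s2 #3), T (s1 #5, s2 #4), G (s1 #6, s2 #6), A (s1 #7, s2 #7), T (s1 #10, s2 #9), C (s1 #11, s2 #10) — 7 bases in the same relative order in both, and the DP table's final entry dp[11][10] is also 7, so no common subsequence is longer.

7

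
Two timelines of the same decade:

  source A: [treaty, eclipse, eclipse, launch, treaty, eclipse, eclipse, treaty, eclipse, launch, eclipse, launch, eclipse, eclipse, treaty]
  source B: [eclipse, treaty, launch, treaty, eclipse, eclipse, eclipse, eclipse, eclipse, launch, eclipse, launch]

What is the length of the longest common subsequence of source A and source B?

9

One common subsequence of length 9: treaty [1,4]; then eclipse [2,5]; then eclipse [3,6]; then eclipse [6,7]; then eclipse [7,8]; then eclipse [9,9]; then launch [10,10]; then eclipse [11,11]; then launch [12,12]. Since dp[15][12] = 9, nothing longer is possible.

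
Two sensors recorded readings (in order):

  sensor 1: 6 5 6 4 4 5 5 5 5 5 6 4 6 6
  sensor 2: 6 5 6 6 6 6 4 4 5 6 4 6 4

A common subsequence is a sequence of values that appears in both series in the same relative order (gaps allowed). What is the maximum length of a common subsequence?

9

Pick 6 [1,1]; then 5 [2,2]; then 6 [3,6]; then 4 [4,7]; then 4 [5,8]; then 5 [10,9]; then 6 [11,10]; then 4 [12,11]; then 6 [13,12]; all 9 values appear in both, in order. dp[14][13] = 9 confirms this is the maximum.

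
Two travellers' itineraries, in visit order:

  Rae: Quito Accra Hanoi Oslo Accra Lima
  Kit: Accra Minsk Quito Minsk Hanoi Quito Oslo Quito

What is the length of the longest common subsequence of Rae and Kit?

3

Taking Quito at Rae[1]=Kit[3], Hanoi at Rae[3]=Kit[5], Oslo at Rae[4]=Kit[7] gives a common subsequence of length 3. Since dp[6][8] = 3, nothing longer is possible.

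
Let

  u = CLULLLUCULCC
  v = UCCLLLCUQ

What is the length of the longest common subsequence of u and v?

Let dp[i][j] be the LCS length of the first i characters of u and the first j characters of v. dp[i][j] = dp[i-1][j-1]+1 when the i-th and j-th characters match, else max(dp[i-1][j], dp[i][j-1]).
    ·  U  C  C  L  L  L  C  U  Q
 ·  0  0  0  0  0  0  0  0  0  0
 C  0  0  1  1  1  1  1  1  1  1
 L  0  0  1  1  2  2  2  2  2  2
 U  0  1  1  1  2  2  2  2  3  3
 L  0  1  1  1  2  3  3  3  3  3
 L  0  1  1  1  2  3  4  4  4  4
 L  0  1  1  1  2  3  4  4  4  4
 U  0  1  1  1  2  3  4  4  5  5
 C  0  1  2  2  2  3  4  5  5  5
 U  0  1  2  2  2  3  4  5  6  6
 L  0  1  2  2  3  3  4  5  6  6
 C  0  1  2  3  3  3  4  5  6  6
 C  0  1  2  3  3  3  4  5  6  6
dp[12][9] = 6. One LCS (by backtracking along matches): CLLLCU.

6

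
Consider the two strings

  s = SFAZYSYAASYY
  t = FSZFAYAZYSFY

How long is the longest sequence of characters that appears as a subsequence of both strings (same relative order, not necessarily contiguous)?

7

One common subsequence of length 7: S at s[1]=t[2], then F at s[2]=t[4], then A at s[3]=t[7], then Z at s[4]=t[8], then Y at s[5]=t[9], then S at s[6]=t[10], then Y at s[12]=t[12], and the DP table's final entry dp[12][12] is also 7, so no common subsequence is longer.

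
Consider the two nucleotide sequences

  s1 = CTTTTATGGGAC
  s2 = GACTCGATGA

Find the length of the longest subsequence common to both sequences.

One common subsequence of length 6: C at s1[1]=s2[3], T at s1[2]=s2[4], A at s1[6]=s2[7], T at s1[7]=s2[8], G at s1[10]=s2[9], A at s1[11]=s2[10]. dp[12][10] = 6 confirms this is the maximum.

6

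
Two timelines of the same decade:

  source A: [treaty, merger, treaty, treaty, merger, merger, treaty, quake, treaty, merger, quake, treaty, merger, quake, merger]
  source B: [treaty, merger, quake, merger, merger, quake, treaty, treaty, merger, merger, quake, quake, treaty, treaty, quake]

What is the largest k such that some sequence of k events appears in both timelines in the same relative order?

Match treaty [1,1], merger [2,5], treaty [3,7], treaty [4,8], merger [5,9], merger [6,10], quake [8,12], treaty [9,13], treaty [12,14], quake [14,15] — 10 events in the same relative order in both. Since dp[15][15] = 10, nothing longer is possible.

10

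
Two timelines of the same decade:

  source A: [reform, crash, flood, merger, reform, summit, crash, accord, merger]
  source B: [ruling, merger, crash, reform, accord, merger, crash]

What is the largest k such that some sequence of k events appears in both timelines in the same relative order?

4

Taking crash (source A #2, source B #3), then reform (source A #5, source B #4), then accord (source A #8, source B #5), then merger (source A #9, source B #6) gives a common subsequence of length 4. dp[9][7] = 4 confirms this is the maximum.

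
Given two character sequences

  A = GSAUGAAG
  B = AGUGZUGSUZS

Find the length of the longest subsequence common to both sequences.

Taking G (A #1, B #2), U (A #4, B #3), G (A #5, B #4), G (A #8, B #7) gives a common subsequence of length 4. dp[8][11] = 4 confirms this is the maximum.

4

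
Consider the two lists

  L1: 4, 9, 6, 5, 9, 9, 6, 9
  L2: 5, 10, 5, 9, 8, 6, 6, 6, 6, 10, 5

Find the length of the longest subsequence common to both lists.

3

Pick 9 [2,4]; then 6 [3,9]; then 5 [4,11]; all 3 values appear in both, in order. Since dp[8][11] = 3, nothing longer is possible.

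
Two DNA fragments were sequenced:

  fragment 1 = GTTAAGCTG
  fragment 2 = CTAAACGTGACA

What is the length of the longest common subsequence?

Taking T (fragment 1 #2, fragment 2 #2), then A (fragment 1 #4, fragment 2 #4), then A (fragment 1 #5, fragment 2 #5), then G (fragment 1 #6, fragment 2 #7), then T (fragment 1 #8, fragment 2 #8), then G (fragment 1 #9, fragment 2 #9) gives a common subsequence of length 6. The LCS DP gives dp[9][12] = 6, so this is optimal.

6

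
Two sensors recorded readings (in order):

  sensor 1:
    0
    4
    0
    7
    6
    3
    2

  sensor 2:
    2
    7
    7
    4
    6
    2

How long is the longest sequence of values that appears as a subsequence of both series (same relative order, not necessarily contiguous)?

3

Let dp[i][j] be the LCS length of the first i values of sensor 1 and the first j values of sensor 2. dp[i][j] = dp[i-1][j-1]+1 when the i-th and j-th values match, else max(dp[i-1][j], dp[i][j-1]).
    ·  2  7  7  4  6  2
 ·  0  0  0  0  0  0  0
 0  0  0  0  0  0  0  0
 4  0  0  0  0  1  1  1
 0  0  0  0  0  1  1  1
 7  0  0  1  1  1  1  1
 6  0  0  1  1  1  2  2
 3  0  0  1  1  1  2  2
 2  0  1  1  1  1  2  3
dp[7][6] = 3. One LCS (by backtracking along matches): 4, 6, 2.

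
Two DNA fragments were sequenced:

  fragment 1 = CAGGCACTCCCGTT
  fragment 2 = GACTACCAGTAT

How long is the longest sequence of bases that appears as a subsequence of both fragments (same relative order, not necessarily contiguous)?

Taking G (fragment 1 #4, fragment 2 #1), A (fragment 1 #6, fragment 2 #2), C (fragment 1 #7, fragment 2 #3), T (fragment 1 #8, fragment 2 #4), C (fragment 1 #9, fragment 2 #6), C (fragment 1 #10, fragment 2 #7), G (fragment 1 #12, fragment 2 #9), T (fragment 1 #13, fragment 2 #10), T (fragment 1 #14, fragment 2 #12) gives a common subsequence of length 9. The LCS DP gives dp[14][12] = 9, so this is optimal.

9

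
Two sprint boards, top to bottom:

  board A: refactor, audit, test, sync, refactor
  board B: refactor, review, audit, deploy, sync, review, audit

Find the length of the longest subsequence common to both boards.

3

One common subsequence of length 3: refactor [1,1]; then audit [2,3]; then sync [4,5]. Since dp[5][7] = 3, nothing longer is possible.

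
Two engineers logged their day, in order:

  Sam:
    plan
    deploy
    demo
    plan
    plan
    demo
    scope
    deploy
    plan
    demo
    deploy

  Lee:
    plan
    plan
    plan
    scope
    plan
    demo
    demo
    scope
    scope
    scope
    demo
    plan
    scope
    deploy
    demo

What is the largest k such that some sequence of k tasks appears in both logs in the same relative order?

7

One common subsequence of length 7: plan [1,2]; then plan [4,3]; then plan [5,5]; then demo [6,11]; then scope [7,13]; then deploy [8,14]; then demo [10,15], and the DP table's final entry dp[11][15] is also 7, so no common subsequence is longer.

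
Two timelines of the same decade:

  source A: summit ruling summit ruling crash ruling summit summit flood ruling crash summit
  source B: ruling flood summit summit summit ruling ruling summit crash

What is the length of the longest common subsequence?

Taking summit [1,4], summit [3,5], ruling [4,6], ruling [6,7], summit [8,8], crash [11,9] gives a common subsequence of length 6. The LCS DP gives dp[12][9] = 6, so this is optimal.

6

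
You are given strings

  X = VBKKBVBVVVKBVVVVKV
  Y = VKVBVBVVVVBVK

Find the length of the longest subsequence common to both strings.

11

One common subsequence of length 11: V at X[1]=Y[1]; then K at X[3]=Y[2]; then B at X[5]=Y[4]; then V at X[6]=Y[5]; then B at X[7]=Y[6]; then V at X[8]=Y[8]; then V at X[9]=Y[9]; then V at X[10]=Y[10]; then B at X[12]=Y[11]; then V at X[16]=Y[12]; then K at X[17]=Y[13], and the DP table's final entry dp[18][13] is also 11, so no common subsequence is longer.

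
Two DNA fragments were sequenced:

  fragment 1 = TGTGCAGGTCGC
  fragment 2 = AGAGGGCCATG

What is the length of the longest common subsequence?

Let dp[i][j] be the LCS length of the first i bases of fragment 1 and the first j bases of fragment 2. dp[i][j] = dp[i-1][j-1]+1 when the i-th and j-th bases match, else max(dp[i-1][j], dp[i][j-1]).
    ·  A  G  A  G  G  G  C  C  A  T  G
 ·  0  0  0  0  0  0  0  0  0  0  0  0
 T  0  0  0  0  0  0  0  0  0  0  1  1
 G  0  0  1  1  1  1  1  1  1  1  1  2
 T  0  0  1  1  1  1  1  1  1  1  2  2
 G  0  0  1  1  2  2  2  2  2  2  2  3
 C  0  0  1  1  2  2  2  3  3  3  3  3
 A  0  1  1  2  2  2  2  3  3  4  4  4
 G  0  1  2  2  3  3  3  3  3  4  4  5
 G  0  1  2  2  3  4  4  4  4  4  4  5
 T  0  1  2  2  3  4  4  4  4  4  5  5
 C  0  1  2  2  3  4  4  5  5  5  5  5
 G  0  1  2  2  3  4  5  5  5  5  5  6
 C  0  1  2  2  3  4  5  6  6  6  6  6
dp[12][11] = 6. One LCS (by backtracking along matches): GGCATG.

6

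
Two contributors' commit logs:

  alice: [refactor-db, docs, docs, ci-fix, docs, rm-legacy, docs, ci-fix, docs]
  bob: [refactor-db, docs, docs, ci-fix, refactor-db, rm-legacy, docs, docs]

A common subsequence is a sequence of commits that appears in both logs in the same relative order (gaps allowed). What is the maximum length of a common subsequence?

Taking refactor-db [1,1], then docs [2,2], then docs [3,3], then ci-fix [4,4], then rm-legacy [6,6], then docs [7,7], then docs [9,8] gives a common subsequence of length 7. dp[9][8] = 7 confirms this is the maximum.

7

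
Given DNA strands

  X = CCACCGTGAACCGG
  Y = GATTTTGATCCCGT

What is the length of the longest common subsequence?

7

One common subsequence of length 7: A (X #3, Y #2); then T (X #7, Y #6); then G (X #8, Y #7); then A (X #9, Y #8); then C (X #11, Y #11); then C (X #12, Y #12); then G (X #13, Y #13), and the DP table's final entry dp[14][14] is also 7, so no common subsequence is longer.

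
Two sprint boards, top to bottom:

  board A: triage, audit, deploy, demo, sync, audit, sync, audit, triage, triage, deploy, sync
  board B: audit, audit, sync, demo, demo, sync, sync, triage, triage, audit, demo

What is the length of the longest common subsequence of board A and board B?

6

One common subsequence of length 6: audit (board A #2, board B #2), demo (board A #4, board B #5), sync (board A #5, board B #6), sync (board A #7, board B #7), triage (board A #9, board B #8), triage (board A #10, board B #9). The LCS DP gives dp[12][11] = 6, so this is optimal.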